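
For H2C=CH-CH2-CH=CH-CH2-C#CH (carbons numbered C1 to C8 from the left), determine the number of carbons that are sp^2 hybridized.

C1: sp2 ✓
C2: sp2 ✓
C3: sp3
C4: sp2 ✓
C5: sp2 ✓
C6: sp3
C7: sp
C8: sp
C1, C2, C4, C5 → 4 sp2 carbons.

4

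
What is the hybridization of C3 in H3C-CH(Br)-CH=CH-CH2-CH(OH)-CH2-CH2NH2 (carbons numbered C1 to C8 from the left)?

sp^2

C3: 3 σ bonds, plus one π bond — 3 electron domains, sp2.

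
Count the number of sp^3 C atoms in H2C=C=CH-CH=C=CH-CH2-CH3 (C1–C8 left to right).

C1: sp2
C2: sp
C3: sp2
C4: sp2
C5: sp
C6: sp2
C7: sp3 ✓
C8: sp3 ✓
C7, C8 → 2 sp3 carbons.

2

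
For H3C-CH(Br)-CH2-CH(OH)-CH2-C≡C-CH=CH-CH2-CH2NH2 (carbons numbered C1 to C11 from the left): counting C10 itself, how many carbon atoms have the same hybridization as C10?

C10 is sp3 (only σ bonds).
C1: sp3 ✓
C2: sp3 ✓
C3: sp3 ✓
C4: sp3 ✓
C5: sp3 ✓
C6: sp
C7: sp
C8: sp2
C9: sp2
C10: sp3 ✓
C11: sp3 ✓
7 carbons are sp3.

7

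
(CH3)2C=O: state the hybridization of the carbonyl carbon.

sp2

The carbonyl carbon: 3 σ bonds, plus one π bond — 3 electron domains, sp2.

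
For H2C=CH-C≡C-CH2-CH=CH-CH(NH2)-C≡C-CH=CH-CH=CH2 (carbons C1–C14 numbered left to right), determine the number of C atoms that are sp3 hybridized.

2

C1: sp2
C2: sp2
C3: sp
C4: sp
C5: sp3 ✓
C6: sp2
C7: sp2
C8: sp3 ✓
C9: sp
C10: sp
C11: sp2
C12: sp2
C13: sp2
C14: sp2
C5, C8 → 2 sp3 carbons.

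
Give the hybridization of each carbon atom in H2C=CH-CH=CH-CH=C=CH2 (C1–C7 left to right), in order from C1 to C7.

C1: 3 σ bonds, plus one π bond — 3 electron domains, sp2.
C2 — 3 σ bonds, plus one π bond. Steric number 3, so sp2.
C3 is sp2: 3 σ bonds, plus one π bond, 3 electron-density regions.
C4 is sp2: 3 σ bonds, plus one π bond, 3 electron-density regions.
C5: 3 σ bonds, plus one π bond — 3 electron domains, sp2.
C6 (2 σ bonds, plus two π bonds) has steric number 2: sp.
C7 carries 3 σ bonds, plus one π bond, giving a steric number of 3, so it is sp2.

C1 sp2, C2 sp2, C3 sp2, C4 sp2, C5 sp2, C6 sp, C7 sp2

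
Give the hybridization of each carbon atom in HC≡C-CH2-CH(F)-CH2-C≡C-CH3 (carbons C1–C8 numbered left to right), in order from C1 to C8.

C1 sp, C2 sp, C3 sp3, C4 sp3, C5 sp3, C6 sp, C7 sp, C8 sp3

C1 carries 2 σ bonds, plus two π bonds, giving a steric number of 2, so it is sp.
C2 is sp: 2 σ bonds, plus two π bonds, 2 electron-density regions.
C3 is sp3: 4 σ bonds, 4 electron-density regions.
C4 carries 4 σ bonds, giving a steric number of 4, so it is sp3.
C5 has 4 σ bonds: steric number 4 → sp3.
C6: 2 σ bonds, plus two π bonds; 2 regions of electron density → sp.
C7 (2 σ bonds, plus two π bonds) has steric number 2: sp.
C8: 4 σ bonds; 4 regions of electron density → sp3.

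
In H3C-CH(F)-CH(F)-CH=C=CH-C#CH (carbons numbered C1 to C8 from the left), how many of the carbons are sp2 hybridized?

2

C1: sp3
C2: sp3
C3: sp3
C4: sp2 ✓
C5: sp
C6: sp2 ✓
C7: sp
C8: sp
C4, C6 → 2 sp2 carbons.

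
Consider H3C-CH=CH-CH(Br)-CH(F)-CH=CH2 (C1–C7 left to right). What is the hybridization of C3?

sp^2

C3 (3 σ bonds, plus one π bond) has steric number 3: sp2.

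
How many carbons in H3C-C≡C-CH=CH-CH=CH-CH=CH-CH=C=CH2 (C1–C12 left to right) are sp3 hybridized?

C1: sp3 ✓
C2: sp
C3: sp
C4: sp2
C5: sp2
C6: sp2
C7: sp2
C8: sp2
C9: sp2
C10: sp2
C11: sp
C12: sp2
C1 → 1 sp3 carbon.

1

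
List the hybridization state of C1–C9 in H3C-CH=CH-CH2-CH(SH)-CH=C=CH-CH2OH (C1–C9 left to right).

C1 sp3, C2 sp2, C3 sp2, C4 sp3, C5 sp3, C6 sp2, C7 sp, C8 sp2, C9 sp3

C1 — 4 σ bonds. Steric number 4, so sp3.
C2 has 3 σ bonds, plus one π bond: steric number 3 → sp2.
C3 has 3 σ bonds, plus one π bond: steric number 3 → sp2.
C4 — 4 σ bonds. Steric number 4, so sp3.
C5 — 4 σ bonds. Steric number 4, so sp3.
C6 — 3 σ bonds, plus one π bond. Steric number 3, so sp2.
C7 has 2 σ bonds, plus two π bonds: steric number 2 → sp.
C8 is sp2: 3 σ bonds, plus one π bond, 3 electron-density regions.
C9 (4 σ bonds) has steric number 4: sp3.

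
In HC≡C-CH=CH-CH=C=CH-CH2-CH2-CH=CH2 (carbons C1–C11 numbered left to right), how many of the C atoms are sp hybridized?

C1: sp ✓
C2: sp ✓
C3: sp2
C4: sp2
C5: sp2
C6: sp ✓
C7: sp2
C8: sp3
C9: sp3
C10: sp2
C11: sp2
C1, C2, C6 → 3 sp carbons.

3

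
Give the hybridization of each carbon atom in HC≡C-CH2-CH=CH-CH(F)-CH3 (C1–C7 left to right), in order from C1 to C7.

C1 (2 σ bonds, plus two π bonds) has steric number 2: sp.
C2: 2 σ bonds, plus two π bonds; 2 regions of electron density → sp.
C3 carries 4 σ bonds, giving a steric number of 4, so it is sp3.
C4 is sp2: 3 σ bonds, plus one π bond, 3 electron-density regions.
C5 — 3 σ bonds, plus one π bond. Steric number 3, so sp2.
C6 — 4 σ bonds. Steric number 4, so sp3.
C7 is sp3: 4 σ bonds, 4 electron-density regions.

C1 sp, C2 sp, C3 sp3, C4 sp2, C5 sp2, C6 sp3, C7 sp3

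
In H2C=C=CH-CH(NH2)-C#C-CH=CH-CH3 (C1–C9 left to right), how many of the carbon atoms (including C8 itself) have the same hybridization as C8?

C8 is sp2 (one π bond).
C1: sp2 ✓
C2: sp
C3: sp2 ✓
C4: sp3
C5: sp
C6: sp
C7: sp2 ✓
C8: sp2 ✓
C9: sp3
4 carbons are sp2.

4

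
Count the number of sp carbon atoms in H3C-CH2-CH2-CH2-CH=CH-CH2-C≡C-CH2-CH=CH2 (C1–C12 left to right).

2

C1: sp3
C2: sp3
C3: sp3
C4: sp3
C5: sp2
C6: sp2
C7: sp3
C8: sp ✓
C9: sp ✓
C10: sp3
C11: sp2
C12: sp2
C8, C9 → 2 sp carbons.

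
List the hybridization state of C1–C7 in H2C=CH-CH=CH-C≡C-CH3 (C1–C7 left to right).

C1 sp2, C2 sp2, C3 sp2, C4 sp2, C5 sp, C6 sp, C7 sp3

C1: 3 σ bonds, plus one π bond — 3 electron domains, sp2.
C2 — 3 σ bonds, plus one π bond. Steric number 3, so sp2.
C3 has 3 σ bonds, plus one π bond: steric number 3 → sp2.
C4: 3 σ bonds, plus one π bond — 3 electron domains, sp2.
C5 (2 σ bonds, plus two π bonds) has steric number 2: sp.
C6: 2 σ bonds, plus two π bonds — 2 electron domains, sp.
C7: 4 σ bonds — 4 electron domains, sp3.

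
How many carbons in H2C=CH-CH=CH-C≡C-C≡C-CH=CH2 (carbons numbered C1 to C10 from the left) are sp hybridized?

C1: sp2
C2: sp2
C3: sp2
C4: sp2
C5: sp ✓
C6: sp ✓
C7: sp ✓
C8: sp ✓
C9: sp2
C10: sp2
C5, C6, C7, C8 → 4 sp carbons.

4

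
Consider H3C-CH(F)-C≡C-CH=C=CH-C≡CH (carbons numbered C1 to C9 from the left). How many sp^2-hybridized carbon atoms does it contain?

C1: sp3
C2: sp3
C3: sp
C4: sp
C5: sp2 ✓
C6: sp
C7: sp2 ✓
C8: sp
C9: sp
C5, C7 → 2 sp2 carbons.

2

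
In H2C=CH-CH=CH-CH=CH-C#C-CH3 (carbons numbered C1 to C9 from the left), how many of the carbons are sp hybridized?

C1: sp2
C2: sp2
C3: sp2
C4: sp2
C5: sp2
C6: sp2
C7: sp ✓
C8: sp ✓
C9: sp3
C7, C8 → 2 sp carbons.

2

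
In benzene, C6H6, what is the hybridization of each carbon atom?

sp²

Every ring carbon has three σ bonds and contributes one p electron to the aromatic π system.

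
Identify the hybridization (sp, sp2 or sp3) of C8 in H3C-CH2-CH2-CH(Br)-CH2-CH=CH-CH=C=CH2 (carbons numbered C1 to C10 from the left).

C8 is sp2: 3 σ bonds, plus one π bond, 3 electron-density regions.

sp2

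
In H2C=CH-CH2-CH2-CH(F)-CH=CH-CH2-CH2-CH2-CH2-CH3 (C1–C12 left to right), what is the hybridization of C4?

sp3

C4: 4 σ bonds — 4 electron domains, sp3.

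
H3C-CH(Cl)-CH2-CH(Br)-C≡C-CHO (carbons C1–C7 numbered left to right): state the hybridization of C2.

C2: 4 σ bonds; 4 regions of electron density → sp3.

sp³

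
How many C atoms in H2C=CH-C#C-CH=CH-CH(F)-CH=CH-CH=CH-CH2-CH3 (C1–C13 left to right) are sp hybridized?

C1: sp2
C2: sp2
C3: sp ✓
C4: sp ✓
C5: sp2
C6: sp2
C7: sp3
C8: sp2
C9: sp2
C10: sp2
C11: sp2
C12: sp3
C13: sp3
C3, C4 → 2 sp carbons.

2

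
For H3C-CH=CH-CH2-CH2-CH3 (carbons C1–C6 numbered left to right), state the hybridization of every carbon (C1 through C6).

C1 sp3, C2 sp2, C3 sp2, C4 sp3, C5 sp3, C6 sp3

C1 — 4 σ bonds. Steric number 4, so sp3.
C2 is sp2: 3 σ bonds, plus one π bond, 3 electron-density regions.
C3: 3 σ bonds, plus one π bond — 3 electron domains, sp2.
C4 — 4 σ bonds. Steric number 4, so sp3.
C5 has 4 σ bonds: steric number 4 → sp3.
C6: 4 σ bonds; 4 regions of electron density → sp3.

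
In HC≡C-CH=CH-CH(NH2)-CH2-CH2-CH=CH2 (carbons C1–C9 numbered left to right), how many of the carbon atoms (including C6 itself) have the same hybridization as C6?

C6 is sp3 (only σ bonds).
C1: sp
C2: sp
C3: sp2
C4: sp2
C5: sp3 ✓
C6: sp3 ✓
C7: sp3 ✓
C8: sp2
C9: sp2
3 carbons are sp3.

3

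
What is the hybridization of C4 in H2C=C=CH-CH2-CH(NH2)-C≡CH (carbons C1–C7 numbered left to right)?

sp³

C4 has 4 σ bonds: steric number 4 → sp3.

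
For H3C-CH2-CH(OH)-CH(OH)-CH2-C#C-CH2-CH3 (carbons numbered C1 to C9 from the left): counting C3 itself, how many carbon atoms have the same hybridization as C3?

C3 is sp3 (only σ bonds).
C1: sp3 ✓
C2: sp3 ✓
C3: sp3 ✓
C4: sp3 ✓
C5: sp3 ✓
C6: sp
C7: sp
C8: sp3 ✓
C9: sp3 ✓
7 carbons are sp3.

7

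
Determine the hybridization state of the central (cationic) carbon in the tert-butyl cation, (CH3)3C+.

sp²

Three σ bonds and an empty p orbital; no lone pair → steric number 3 → sp2 and planar.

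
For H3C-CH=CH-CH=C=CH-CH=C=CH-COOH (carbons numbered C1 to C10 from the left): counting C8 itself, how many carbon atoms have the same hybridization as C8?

C8 is sp (two π bonds).
C1: sp3
C2: sp2
C3: sp2
C4: sp2
C5: sp ✓
C6: sp2
C7: sp2
C8: sp ✓
C9: sp2
C10: sp2
2 carbons are sp.

2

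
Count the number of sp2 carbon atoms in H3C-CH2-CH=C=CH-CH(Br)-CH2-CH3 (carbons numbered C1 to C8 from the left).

C1: sp3
C2: sp3
C3: sp2 ✓
C4: sp
C5: sp2 ✓
C6: sp3
C7: sp3
C8: sp3
C3, C5 → 2 sp2 carbons.

2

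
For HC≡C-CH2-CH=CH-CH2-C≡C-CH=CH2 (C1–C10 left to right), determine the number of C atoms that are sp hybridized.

C1: sp ✓
C2: sp ✓
C3: sp3
C4: sp2
C5: sp2
C6: sp3
C7: sp ✓
C8: sp ✓
C9: sp2
C10: sp2
C1, C2, C7, C8 → 4 sp carbons.

4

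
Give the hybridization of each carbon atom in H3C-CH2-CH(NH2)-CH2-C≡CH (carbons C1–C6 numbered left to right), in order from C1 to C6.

C1 carries 4 σ bonds, giving a steric number of 4, so it is sp3.
C2: 4 σ bonds — 4 electron domains, sp3.
C3 (4 σ bonds) has steric number 4: sp3.
C4: 4 σ bonds; 4 regions of electron density → sp3.
C5: 2 σ bonds, plus two π bonds; 2 regions of electron density → sp.
C6: 2 σ bonds, plus two π bonds — 2 electron domains, sp.

C1 sp3, C2 sp3, C3 sp3, C4 sp3, C5 sp, C6 sp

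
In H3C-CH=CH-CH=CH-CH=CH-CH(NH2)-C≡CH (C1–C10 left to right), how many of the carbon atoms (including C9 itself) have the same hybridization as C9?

C9 is sp (two π bonds).
C1: sp3
C2: sp2
C3: sp2
C4: sp2
C5: sp2
C6: sp2
C7: sp2
C8: sp3
C9: sp ✓
C10: sp ✓
2 carbons are sp.

2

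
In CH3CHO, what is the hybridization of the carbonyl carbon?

sp^2

The carbonyl carbon carries 3 σ bonds, plus one π bond, giving a steric number of 3, so it is sp2.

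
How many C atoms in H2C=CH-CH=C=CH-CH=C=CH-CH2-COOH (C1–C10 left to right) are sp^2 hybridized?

7

C1: sp2 ✓
C2: sp2 ✓
C3: sp2 ✓
C4: sp
C5: sp2 ✓
C6: sp2 ✓
C7: sp
C8: sp2 ✓
C9: sp3
C10: sp2 ✓
C1, C2, C3, C5, C6, C8, C10 → 7 sp2 carbons.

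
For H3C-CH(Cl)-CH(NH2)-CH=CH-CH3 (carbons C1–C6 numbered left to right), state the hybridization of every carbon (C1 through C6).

C1: 4 σ bonds; 4 regions of electron density → sp3.
C2 (4 σ bonds) has steric number 4: sp3.
C3 has 4 σ bonds: steric number 4 → sp3.
C4 is sp2: 3 σ bonds, plus one π bond, 3 electron-density regions.
C5: 3 σ bonds, plus one π bond — 3 electron domains, sp2.
C6 (4 σ bonds) has steric number 4: sp3.

C1 sp3, C2 sp3, C3 sp3, C4 sp2, C5 sp2, C6 sp3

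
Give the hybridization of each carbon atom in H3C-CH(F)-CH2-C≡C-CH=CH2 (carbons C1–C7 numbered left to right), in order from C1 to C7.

C1: 4 σ bonds — 4 electron domains, sp3.
C2 has 4 σ bonds: steric number 4 → sp3.
C3 (4 σ bonds) has steric number 4: sp3.
C4 — 2 σ bonds, plus two π bonds. Steric number 2, so sp.
C5 (2 σ bonds, plus two π bonds) has steric number 2: sp.
C6 (3 σ bonds, plus one π bond) has steric number 3: sp2.
C7 (3 σ bonds, plus one π bond) has steric number 3: sp2.

C1 sp3, C2 sp3, C3 sp3, C4 sp, C5 sp, C6 sp2, C7 sp2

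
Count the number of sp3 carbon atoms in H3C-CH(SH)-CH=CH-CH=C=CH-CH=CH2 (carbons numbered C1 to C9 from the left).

C1: sp3 ✓
C2: sp3 ✓
C3: sp2
C4: sp2
C5: sp2
C6: sp
C7: sp2
C8: sp2
C9: sp2
C1, C2 → 2 sp3 carbons.

2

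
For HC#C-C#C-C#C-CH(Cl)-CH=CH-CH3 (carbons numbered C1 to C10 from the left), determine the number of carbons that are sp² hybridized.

C1: sp
C2: sp
C3: sp
C4: sp
C5: sp
C6: sp
C7: sp3
C8: sp2 ✓
C9: sp2 ✓
C10: sp3
C8, C9 → 2 sp2 carbons.

2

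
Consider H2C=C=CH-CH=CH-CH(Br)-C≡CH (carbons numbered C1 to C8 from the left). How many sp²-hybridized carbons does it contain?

C1: sp2 ✓
C2: sp
C3: sp2 ✓
C4: sp2 ✓
C5: sp2 ✓
C6: sp3
C7: sp
C8: sp
C1, C3, C4, C5 → 4 sp2 carbons.

4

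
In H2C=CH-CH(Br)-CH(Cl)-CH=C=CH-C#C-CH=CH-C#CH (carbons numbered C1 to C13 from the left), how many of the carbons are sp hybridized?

5

C1: sp2
C2: sp2
C3: sp3
C4: sp3
C5: sp2
C6: sp ✓
C7: sp2
C8: sp ✓
C9: sp ✓
C10: sp2
C11: sp2
C12: sp ✓
C13: sp ✓
C6, C8, C9, C12, C13 → 5 sp carbons.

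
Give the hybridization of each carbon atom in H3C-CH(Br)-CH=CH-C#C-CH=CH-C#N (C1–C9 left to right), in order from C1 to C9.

C1: 4 σ bonds; 4 regions of electron density → sp3.
C2 carries 4 σ bonds, giving a steric number of 4, so it is sp3.
C3: 3 σ bonds, plus one π bond — 3 electron domains, sp2.
C4 carries 3 σ bonds, plus one π bond, giving a steric number of 3, so it is sp2.
C5 has 2 σ bonds, plus two π bonds: steric number 2 → sp.
C6: 2 σ bonds, plus two π bonds; 2 regions of electron density → sp.
C7 (3 σ bonds, plus one π bond) has steric number 3: sp2.
C8 — 3 σ bonds, plus one π bond. Steric number 3, so sp2.
C9 carries 2 σ bonds, plus two π bonds, giving a steric number of 2, so it is sp.

C1 sp3, C2 sp3, C3 sp2, C4 sp2, C5 sp, C6 sp, C7 sp2, C8 sp2, C9 sp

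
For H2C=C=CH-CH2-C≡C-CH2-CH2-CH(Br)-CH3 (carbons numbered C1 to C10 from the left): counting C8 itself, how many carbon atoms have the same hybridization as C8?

5

C8 is sp3 (only σ bonds).
C1: sp2
C2: sp
C3: sp2
C4: sp3 ✓
C5: sp
C6: sp
C7: sp3 ✓
C8: sp3 ✓
C9: sp3 ✓
C10: sp3 ✓
5 carbons are sp3.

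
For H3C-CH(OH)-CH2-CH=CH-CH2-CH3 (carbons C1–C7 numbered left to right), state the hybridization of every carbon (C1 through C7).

C1 sp3, C2 sp3, C3 sp3, C4 sp2, C5 sp2, C6 sp3, C7 sp3

C1: 4 σ bonds — 4 electron domains, sp3.
C2: 4 σ bonds; 4 regions of electron density → sp3.
C3 (4 σ bonds) has steric number 4: sp3.
C4 (3 σ bonds, plus one π bond) has steric number 3: sp2.
C5: 3 σ bonds, plus one π bond; 3 regions of electron density → sp2.
C6 — 4 σ bonds. Steric number 4, so sp3.
C7 is sp3: 4 σ bonds, 4 electron-density regions.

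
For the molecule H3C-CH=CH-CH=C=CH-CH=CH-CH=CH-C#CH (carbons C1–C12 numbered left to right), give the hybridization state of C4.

sp2

C4 is sp2: 3 σ bonds, plus one π bond, 3 electron-density regions.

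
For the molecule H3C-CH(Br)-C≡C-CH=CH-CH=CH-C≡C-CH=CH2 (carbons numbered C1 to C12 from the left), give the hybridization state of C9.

C9 (2 σ bonds, plus two π bonds) has steric number 2: sp.

sp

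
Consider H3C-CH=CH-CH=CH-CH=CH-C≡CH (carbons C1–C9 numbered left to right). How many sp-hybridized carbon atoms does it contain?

C1: sp3
C2: sp2
C3: sp2
C4: sp2
C5: sp2
C6: sp2
C7: sp2
C8: sp ✓
C9: sp ✓
C8, C9 → 2 sp carbons.

2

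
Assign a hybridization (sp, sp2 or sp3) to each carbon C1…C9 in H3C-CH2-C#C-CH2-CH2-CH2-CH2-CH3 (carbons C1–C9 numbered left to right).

C1 sp3, C2 sp3, C3 sp, C4 sp, C5 sp3, C6 sp3, C7 sp3, C8 sp3, C9 sp3

C1 has 4 σ bonds: steric number 4 → sp3.
C2 (4 σ bonds) has steric number 4: sp3.
C3 carries 2 σ bonds, plus two π bonds, giving a steric number of 2, so it is sp.
C4: 2 σ bonds, plus two π bonds; 2 regions of electron density → sp.
C5 is sp3: 4 σ bonds, 4 electron-density regions.
C6: 4 σ bonds; 4 regions of electron density → sp3.
C7: 4 σ bonds — 4 electron domains, sp3.
C8 — 4 σ bonds. Steric number 4, so sp3.
C9: 4 σ bonds — 4 electron domains, sp3.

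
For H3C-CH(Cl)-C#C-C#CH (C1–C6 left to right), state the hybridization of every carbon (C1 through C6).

C1 sp3, C2 sp3, C3 sp, C4 sp, C5 sp, C6 sp

C1 — 4 σ bonds. Steric number 4, so sp3.
C2 (4 σ bonds) has steric number 4: sp3.
C3: 2 σ bonds, plus two π bonds; 2 regions of electron density → sp.
C4: 2 σ bonds, plus two π bonds — 2 electron domains, sp.
C5 is sp: 2 σ bonds, plus two π bonds, 2 electron-density regions.
C6 — 2 σ bonds, plus two π bonds. Steric number 2, so sp.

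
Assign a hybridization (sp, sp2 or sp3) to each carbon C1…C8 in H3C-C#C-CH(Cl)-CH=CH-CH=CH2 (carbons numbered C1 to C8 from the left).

C1 is sp3: 4 σ bonds, 4 electron-density regions.
C2 — 2 σ bonds, plus two π bonds. Steric number 2, so sp.
C3 (2 σ bonds, plus two π bonds) has steric number 2: sp.
C4 is sp3: 4 σ bonds, 4 electron-density regions.
C5 (3 σ bonds, plus one π bond) has steric number 3: sp2.
C6: 3 σ bonds, plus one π bond — 3 electron domains, sp2.
C7 is sp2: 3 σ bonds, plus one π bond, 3 electron-density regions.
C8 (3 σ bonds, plus one π bond) has steric number 3: sp2.

C1 sp3, C2 sp, C3 sp, C4 sp3, C5 sp2, C6 sp2, C7 sp2, C8 sp2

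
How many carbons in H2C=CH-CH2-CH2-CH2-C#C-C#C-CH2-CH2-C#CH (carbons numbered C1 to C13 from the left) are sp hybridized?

C1: sp2
C2: sp2
C3: sp3
C4: sp3
C5: sp3
C6: sp ✓
C7: sp ✓
C8: sp ✓
C9: sp ✓
C10: sp3
C11: sp3
C12: sp ✓
C13: sp ✓
C6, C7, C8, C9, C12, C13 → 6 sp carbons.

6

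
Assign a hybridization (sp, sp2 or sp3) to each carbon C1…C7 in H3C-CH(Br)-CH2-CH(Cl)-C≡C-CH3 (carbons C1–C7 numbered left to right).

C1 — 4 σ bonds. Steric number 4, so sp3.
C2 is sp3: 4 σ bonds, 4 electron-density regions.
C3: 4 σ bonds — 4 electron domains, sp3.
C4 is sp3: 4 σ bonds, 4 electron-density regions.
C5 carries 2 σ bonds, plus two π bonds, giving a steric number of 2, so it is sp.
C6: 2 σ bonds, plus two π bonds; 2 regions of electron density → sp.
C7 has 4 σ bonds: steric number 4 → sp3.

C1 sp3, C2 sp3, C3 sp3, C4 sp3, C5 sp, C6 sp, C7 sp3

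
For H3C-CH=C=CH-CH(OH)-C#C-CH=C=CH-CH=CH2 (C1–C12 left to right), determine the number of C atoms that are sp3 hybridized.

2

C1: sp3 ✓
C2: sp2
C3: sp
C4: sp2
C5: sp3 ✓
C6: sp
C7: sp
C8: sp2
C9: sp
C10: sp2
C11: sp2
C12: sp2
C1, C5 → 2 sp3 carbons.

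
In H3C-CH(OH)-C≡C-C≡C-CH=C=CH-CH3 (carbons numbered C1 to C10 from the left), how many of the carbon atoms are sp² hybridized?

C1: sp3
C2: sp3
C3: sp
C4: sp
C5: sp
C6: sp
C7: sp2 ✓
C8: sp
C9: sp2 ✓
C10: sp3
C7, C9 → 2 sp2 carbons.

2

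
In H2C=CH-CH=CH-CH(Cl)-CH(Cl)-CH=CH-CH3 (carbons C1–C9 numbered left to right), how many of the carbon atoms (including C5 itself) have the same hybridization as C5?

3

C5 is sp3 (only σ bonds).
C1: sp2
C2: sp2
C3: sp2
C4: sp2
C5: sp3 ✓
C6: sp3 ✓
C7: sp2
C8: sp2
C9: sp3 ✓
3 carbons are sp3.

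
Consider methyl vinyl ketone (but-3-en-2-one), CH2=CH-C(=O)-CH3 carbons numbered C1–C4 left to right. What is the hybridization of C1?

sp²

C1 carries 3 σ bonds, plus one π bond, giving a steric number of 3, so it is sp2.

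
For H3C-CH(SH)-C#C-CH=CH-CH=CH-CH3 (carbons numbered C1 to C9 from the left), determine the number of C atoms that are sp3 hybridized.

3

C1: sp3 ✓
C2: sp3 ✓
C3: sp
C4: sp
C5: sp2
C6: sp2
C7: sp2
C8: sp2
C9: sp3 ✓
C1, C2, C9 → 3 sp3 carbons.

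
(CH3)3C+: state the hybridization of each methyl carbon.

Each methyl carbon (4 σ bonds) has steric number 4: sp3.

sp³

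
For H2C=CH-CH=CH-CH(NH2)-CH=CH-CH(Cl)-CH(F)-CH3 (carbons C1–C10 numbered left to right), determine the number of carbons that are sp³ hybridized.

4

C1: sp2
C2: sp2
C3: sp2
C4: sp2
C5: sp3 ✓
C6: sp2
C7: sp2
C8: sp3 ✓
C9: sp3 ✓
C10: sp3 ✓
C5, C8, C9, C10 → 4 sp3 carbons.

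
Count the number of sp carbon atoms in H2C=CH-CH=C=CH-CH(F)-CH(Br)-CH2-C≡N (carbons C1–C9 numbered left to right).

C1: sp2
C2: sp2
C3: sp2
C4: sp ✓
C5: sp2
C6: sp3
C7: sp3
C8: sp3
C9: sp ✓
C4, C9 → 2 sp carbons.

2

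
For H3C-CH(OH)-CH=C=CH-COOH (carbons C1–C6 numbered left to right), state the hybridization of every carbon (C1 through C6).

C1 carries 4 σ bonds, giving a steric number of 4, so it is sp3.
C2 (4 σ bonds) has steric number 4: sp3.
C3: 3 σ bonds, plus one π bond; 3 regions of electron density → sp2.
C4: 2 σ bonds, plus two π bonds; 2 regions of electron density → sp.
C5 is sp2: 3 σ bonds, plus one π bond, 3 electron-density regions.
C6: 3 σ bonds, plus one π bond; 3 regions of electron density → sp2.

C1 sp3, C2 sp3, C3 sp2, C4 sp, C5 sp2, C6 sp2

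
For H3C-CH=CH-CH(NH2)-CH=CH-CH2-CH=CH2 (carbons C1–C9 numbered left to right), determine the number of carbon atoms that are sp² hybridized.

C1: sp3
C2: sp2 ✓
C3: sp2 ✓
C4: sp3
C5: sp2 ✓
C6: sp2 ✓
C7: sp3
C8: sp2 ✓
C9: sp2 ✓
C2, C3, C5, C6, C8, C9 → 6 sp2 carbons.

6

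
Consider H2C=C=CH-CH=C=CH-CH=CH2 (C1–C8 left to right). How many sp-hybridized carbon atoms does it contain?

C1: sp2
C2: sp ✓
C3: sp2
C4: sp2
C5: sp ✓
C6: sp2
C7: sp2
C8: sp2
C2, C5 → 2 sp carbons.

2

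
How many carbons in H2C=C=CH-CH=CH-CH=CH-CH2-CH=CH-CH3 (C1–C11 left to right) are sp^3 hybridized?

2

C1: sp2
C2: sp
C3: sp2
C4: sp2
C5: sp2
C6: sp2
C7: sp2
C8: sp3 ✓
C9: sp2
C10: sp2
C11: sp3 ✓
C8, C11 → 2 sp3 carbons.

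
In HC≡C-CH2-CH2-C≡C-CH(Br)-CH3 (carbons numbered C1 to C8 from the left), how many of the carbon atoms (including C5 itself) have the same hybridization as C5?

C5 is sp (two π bonds).
C1: sp ✓
C2: sp ✓
C3: sp3
C4: sp3
C5: sp ✓
C6: sp ✓
C7: sp3
C8: sp3
4 carbons are sp.

4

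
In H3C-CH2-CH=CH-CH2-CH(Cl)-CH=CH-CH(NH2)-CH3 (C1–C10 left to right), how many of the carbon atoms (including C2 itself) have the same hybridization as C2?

6

C2 is sp3 (only σ bonds).
C1: sp3 ✓
C2: sp3 ✓
C3: sp2
C4: sp2
C5: sp3 ✓
C6: sp3 ✓
C7: sp2
C8: sp2
C9: sp3 ✓
C10: sp3 ✓
6 carbons are sp3.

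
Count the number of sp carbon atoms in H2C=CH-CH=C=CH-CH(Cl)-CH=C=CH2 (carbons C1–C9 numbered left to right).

2

C1: sp2
C2: sp2
C3: sp2
C4: sp ✓
C5: sp2
C6: sp3
C7: sp2
C8: sp ✓
C9: sp2
C4, C8 → 2 sp carbons.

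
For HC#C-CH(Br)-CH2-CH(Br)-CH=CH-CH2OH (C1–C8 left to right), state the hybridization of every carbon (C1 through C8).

C1 has 2 σ bonds, plus two π bonds: steric number 2 → sp.
C2 has 2 σ bonds, plus two π bonds: steric number 2 → sp.
C3 — 4 σ bonds. Steric number 4, so sp3.
C4 is sp3: 4 σ bonds, 4 electron-density regions.
C5 — 4 σ bonds. Steric number 4, so sp3.
C6 — 3 σ bonds, plus one π bond. Steric number 3, so sp2.
C7 is sp2: 3 σ bonds, plus one π bond, 3 electron-density regions.
C8 (4 σ bonds) has steric number 4: sp3.

C1 sp, C2 sp, C3 sp3, C4 sp3, C5 sp3, C6 sp2, C7 sp2, C8 sp3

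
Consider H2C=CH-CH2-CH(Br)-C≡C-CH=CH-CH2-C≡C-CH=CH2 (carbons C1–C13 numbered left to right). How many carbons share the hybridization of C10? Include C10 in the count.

4

C10 is sp (two π bonds).
C1: sp2
C2: sp2
C3: sp3
C4: sp3
C5: sp ✓
C6: sp ✓
C7: sp2
C8: sp2
C9: sp3
C10: sp ✓
C11: sp ✓
C12: sp2
C13: sp2
4 carbons are sp.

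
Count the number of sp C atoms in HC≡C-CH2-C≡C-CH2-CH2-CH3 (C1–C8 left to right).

4

C1: sp ✓
C2: sp ✓
C3: sp3
C4: sp ✓
C5: sp ✓
C6: sp3
C7: sp3
C8: sp3
C1, C2, C4, C5 → 4 sp carbons.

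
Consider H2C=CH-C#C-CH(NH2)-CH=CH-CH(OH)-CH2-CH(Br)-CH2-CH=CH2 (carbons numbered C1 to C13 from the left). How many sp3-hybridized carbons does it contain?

C1: sp2
C2: sp2
C3: sp
C4: sp
C5: sp3 ✓
C6: sp2
C7: sp2
C8: sp3 ✓
C9: sp3 ✓
C10: sp3 ✓
C11: sp3 ✓
C12: sp2
C13: sp2
C5, C8, C9, C10, C11 → 5 sp3 carbons.

5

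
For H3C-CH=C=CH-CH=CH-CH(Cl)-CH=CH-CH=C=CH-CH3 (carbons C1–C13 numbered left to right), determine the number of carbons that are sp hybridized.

C1: sp3
C2: sp2
C3: sp ✓
C4: sp2
C5: sp2
C6: sp2
C7: sp3
C8: sp2
C9: sp2
C10: sp2
C11: sp ✓
C12: sp2
C13: sp3
C3, C11 → 2 sp carbons.

2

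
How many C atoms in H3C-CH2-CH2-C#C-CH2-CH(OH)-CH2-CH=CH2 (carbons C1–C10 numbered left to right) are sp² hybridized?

2

C1: sp3
C2: sp3
C3: sp3
C4: sp
C5: sp
C6: sp3
C7: sp3
C8: sp3
C9: sp2 ✓
C10: sp2 ✓
C9, C10 → 2 sp2 carbons.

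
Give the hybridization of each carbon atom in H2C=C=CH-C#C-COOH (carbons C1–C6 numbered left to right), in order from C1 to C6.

C1 sp2, C2 sp, C3 sp2, C4 sp, C5 sp, C6 sp2

C1: 3 σ bonds, plus one π bond; 3 regions of electron density → sp2.
C2: 2 σ bonds, plus two π bonds — 2 electron domains, sp.
C3 (3 σ bonds, plus one π bond) has steric number 3: sp2.
C4 (2 σ bonds, plus two π bonds) has steric number 2: sp.
C5: 2 σ bonds, plus two π bonds — 2 electron domains, sp.
C6 has 3 σ bonds, plus one π bond: steric number 3 → sp2.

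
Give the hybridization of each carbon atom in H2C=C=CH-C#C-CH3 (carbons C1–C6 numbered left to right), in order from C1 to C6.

C1 sp2, C2 sp, C3 sp2, C4 sp, C5 sp, C6 sp3

C1 — 3 σ bonds, plus one π bond. Steric number 3, so sp2.
C2 has 2 σ bonds, plus two π bonds: steric number 2 → sp.
C3: 3 σ bonds, plus one π bond — 3 electron domains, sp2.
C4: 2 σ bonds, plus two π bonds — 2 electron domains, sp.
C5 carries 2 σ bonds, plus two π bonds, giving a steric number of 2, so it is sp.
C6: 4 σ bonds — 4 electron domains, sp3.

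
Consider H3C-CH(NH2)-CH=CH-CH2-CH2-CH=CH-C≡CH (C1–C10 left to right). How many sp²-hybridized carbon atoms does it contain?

C1: sp3
C2: sp3
C3: sp2 ✓
C4: sp2 ✓
C5: sp3
C6: sp3
C7: sp2 ✓
C8: sp2 ✓
C9: sp
C10: sp
C3, C4, C7, C8 → 4 sp2 carbons.

4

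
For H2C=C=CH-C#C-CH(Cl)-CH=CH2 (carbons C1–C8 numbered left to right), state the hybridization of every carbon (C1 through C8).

C1 — 3 σ bonds, plus one π bond. Steric number 3, so sp2.
C2: 2 σ bonds, plus two π bonds — 2 electron domains, sp.
C3 carries 3 σ bonds, plus one π bond, giving a steric number of 3, so it is sp2.
C4 has 2 σ bonds, plus two π bonds: steric number 2 → sp.
C5 (2 σ bonds, plus two π bonds) has steric number 2: sp.
C6 (4 σ bonds) has steric number 4: sp3.
C7 has 3 σ bonds, plus one π bond: steric number 3 → sp2.
C8: 3 σ bonds, plus one π bond — 3 electron domains, sp2.

C1 sp2, C2 sp, C3 sp2, C4 sp, C5 sp, C6 sp3, C7 sp2, C8 sp2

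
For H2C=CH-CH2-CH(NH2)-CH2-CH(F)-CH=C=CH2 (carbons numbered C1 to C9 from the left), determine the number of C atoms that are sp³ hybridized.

C1: sp2
C2: sp2
C3: sp3 ✓
C4: sp3 ✓
C5: sp3 ✓
C6: sp3 ✓
C7: sp2
C8: sp
C9: sp2
C3, C4, C5, C6 → 4 sp3 carbons.

4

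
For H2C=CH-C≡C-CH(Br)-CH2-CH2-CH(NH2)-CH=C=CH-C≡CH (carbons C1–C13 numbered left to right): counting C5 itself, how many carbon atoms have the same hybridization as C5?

C5 is sp3 (only σ bonds).
C1: sp2
C2: sp2
C3: sp
C4: sp
C5: sp3 ✓
C6: sp3 ✓
C7: sp3 ✓
C8: sp3 ✓
C9: sp2
C10: sp
C11: sp2
C12: sp
C13: sp
4 carbons are sp3.

4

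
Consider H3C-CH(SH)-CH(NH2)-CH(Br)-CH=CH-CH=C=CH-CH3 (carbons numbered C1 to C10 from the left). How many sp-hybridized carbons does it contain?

1

C1: sp3
C2: sp3
C3: sp3
C4: sp3
C5: sp2
C6: sp2
C7: sp2
C8: sp ✓
C9: sp2
C10: sp3
C8 → 1 sp carbon.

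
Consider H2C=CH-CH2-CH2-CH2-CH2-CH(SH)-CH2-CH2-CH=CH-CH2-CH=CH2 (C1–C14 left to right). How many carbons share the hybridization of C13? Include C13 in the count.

C13 is sp2 (one π bond).
C1: sp2 ✓
C2: sp2 ✓
C3: sp3
C4: sp3
C5: sp3
C6: sp3
C7: sp3
C8: sp3
C9: sp3
C10: sp2 ✓
C11: sp2 ✓
C12: sp3
C13: sp2 ✓
C14: sp2 ✓
6 carbons are sp2.

6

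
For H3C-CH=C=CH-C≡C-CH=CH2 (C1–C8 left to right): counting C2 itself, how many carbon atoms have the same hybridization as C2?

4

C2 is sp2 (one π bond).
C1: sp3
C2: sp2 ✓
C3: sp
C4: sp2 ✓
C5: sp
C6: sp
C7: sp2 ✓
C8: sp2 ✓
4 carbons are sp2.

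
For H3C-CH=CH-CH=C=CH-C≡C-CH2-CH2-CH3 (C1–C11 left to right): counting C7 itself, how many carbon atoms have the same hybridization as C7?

3

C7 is sp (two π bonds).
C1: sp3
C2: sp2
C3: sp2
C4: sp2
C5: sp ✓
C6: sp2
C7: sp ✓
C8: sp ✓
C9: sp3
C10: sp3
C11: sp3
3 carbons are sp.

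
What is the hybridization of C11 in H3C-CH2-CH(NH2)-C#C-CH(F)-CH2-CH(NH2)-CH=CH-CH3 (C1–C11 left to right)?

sp^3

C11: 4 σ bonds; 4 regions of electron density → sp3.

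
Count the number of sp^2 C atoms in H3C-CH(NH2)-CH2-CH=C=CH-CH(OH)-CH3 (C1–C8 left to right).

2

C1: sp3
C2: sp3
C3: sp3
C4: sp2 ✓
C5: sp
C6: sp2 ✓
C7: sp3
C8: sp3
C4, C6 → 2 sp2 carbons.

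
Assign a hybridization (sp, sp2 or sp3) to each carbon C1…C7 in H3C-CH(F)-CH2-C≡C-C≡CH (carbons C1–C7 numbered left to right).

C1 has 4 σ bonds: steric number 4 → sp3.
C2 (4 σ bonds) has steric number 4: sp3.
C3: 4 σ bonds — 4 electron domains, sp3.
C4 — 2 σ bonds, plus two π bonds. Steric number 2, so sp.
C5 has 2 σ bonds, plus two π bonds: steric number 2 → sp.
C6: 2 σ bonds, plus two π bonds — 2 electron domains, sp.
C7 — 2 σ bonds, plus two π bonds. Steric number 2, so sp.

C1 sp3, C2 sp3, C3 sp3, C4 sp, C5 sp, C6 sp, C7 sp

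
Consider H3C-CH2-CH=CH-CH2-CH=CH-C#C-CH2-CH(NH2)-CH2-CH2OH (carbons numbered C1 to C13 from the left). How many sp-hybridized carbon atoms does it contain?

2

C1: sp3
C2: sp3
C3: sp2
C4: sp2
C5: sp3
C6: sp2
C7: sp2
C8: sp ✓
C9: sp ✓
C10: sp3
C11: sp3
C12: sp3
C13: sp3
C8, C9 → 2 sp carbons.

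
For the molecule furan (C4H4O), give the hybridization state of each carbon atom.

Each carbon atom is sp2: 3 σ bonds, plus one π bond, 3 electron-density regions.

sp^2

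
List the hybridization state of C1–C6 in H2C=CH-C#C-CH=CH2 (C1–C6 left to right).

C1 sp2, C2 sp2, C3 sp, C4 sp, C5 sp2, C6 sp2

C1: 3 σ bonds, plus one π bond — 3 electron domains, sp2.
C2 is sp2: 3 σ bonds, plus one π bond, 3 electron-density regions.
C3: 2 σ bonds, plus two π bonds — 2 electron domains, sp.
C4 carries 2 σ bonds, plus two π bonds, giving a steric number of 2, so it is sp.
C5: 3 σ bonds, plus one π bond — 3 electron domains, sp2.
C6 — 3 σ bonds, plus one π bond. Steric number 3, so sp2.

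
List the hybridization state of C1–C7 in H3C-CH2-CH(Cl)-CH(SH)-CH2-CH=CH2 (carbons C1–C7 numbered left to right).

C1 carries 4 σ bonds, giving a steric number of 4, so it is sp3.
C2: 4 σ bonds; 4 regions of electron density → sp3.
C3 is sp3: 4 σ bonds, 4 electron-density regions.
C4: 4 σ bonds; 4 regions of electron density → sp3.
C5 (4 σ bonds) has steric number 4: sp3.
C6 (3 σ bonds, plus one π bond) has steric number 3: sp2.
C7 (3 σ bonds, plus one π bond) has steric number 3: sp2.

C1 sp3, C2 sp3, C3 sp3, C4 sp3, C5 sp3, C6 sp2, C7 sp2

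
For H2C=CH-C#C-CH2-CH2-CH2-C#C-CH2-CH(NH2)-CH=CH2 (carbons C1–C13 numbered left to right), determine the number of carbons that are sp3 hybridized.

5

C1: sp2
C2: sp2
C3: sp
C4: sp
C5: sp3 ✓
C6: sp3 ✓
C7: sp3 ✓
C8: sp
C9: sp
C10: sp3 ✓
C11: sp3 ✓
C12: sp2
C13: sp2
C5, C6, C7, C10, C11 → 5 sp3 carbons.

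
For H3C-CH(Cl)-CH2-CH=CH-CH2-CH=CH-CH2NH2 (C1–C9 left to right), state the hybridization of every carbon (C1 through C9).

C1 sp3, C2 sp3, C3 sp3, C4 sp2, C5 sp2, C6 sp3, C7 sp2, C8 sp2, C9 sp3

C1 — 4 σ bonds. Steric number 4, so sp3.
C2: 4 σ bonds — 4 electron domains, sp3.
C3 carries 4 σ bonds, giving a steric number of 4, so it is sp3.
C4: 3 σ bonds, plus one π bond; 3 regions of electron density → sp2.
C5: 3 σ bonds, plus one π bond; 3 regions of electron density → sp2.
C6: 4 σ bonds — 4 electron domains, sp3.
C7 carries 3 σ bonds, plus one π bond, giving a steric number of 3, so it is sp2.
C8 carries 3 σ bonds, plus one π bond, giving a steric number of 3, so it is sp2.
C9 carries 4 σ bonds, giving a steric number of 4, so it is sp3.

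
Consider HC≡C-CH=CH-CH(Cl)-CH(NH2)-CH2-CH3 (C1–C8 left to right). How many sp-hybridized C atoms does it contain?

2

C1: sp ✓
C2: sp ✓
C3: sp2
C4: sp2
C5: sp3
C6: sp3
C7: sp3
C8: sp3
C1, C2 → 2 sp carbons.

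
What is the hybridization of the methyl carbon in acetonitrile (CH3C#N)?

sp³

The methyl carbon carries 4 σ bonds, giving a steric number of 4, so it is sp3.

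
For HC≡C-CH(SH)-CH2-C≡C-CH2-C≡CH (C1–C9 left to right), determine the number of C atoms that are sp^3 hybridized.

3

C1: sp
C2: sp
C3: sp3 ✓
C4: sp3 ✓
C5: sp
C6: sp
C7: sp3 ✓
C8: sp
C9: sp
C3, C4, C7 → 3 sp3 carbons.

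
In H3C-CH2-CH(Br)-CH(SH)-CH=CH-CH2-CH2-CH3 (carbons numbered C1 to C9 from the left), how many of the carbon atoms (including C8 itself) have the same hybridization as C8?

7

C8 is sp3 (only σ bonds).
C1: sp3 ✓
C2: sp3 ✓
C3: sp3 ✓
C4: sp3 ✓
C5: sp2
C6: sp2
C7: sp3 ✓
C8: sp3 ✓
C9: sp3 ✓
7 carbons are sp3.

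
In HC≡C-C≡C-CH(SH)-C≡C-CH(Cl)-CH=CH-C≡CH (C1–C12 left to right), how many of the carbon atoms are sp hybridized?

C1: sp ✓
C2: sp ✓
C3: sp ✓
C4: sp ✓
C5: sp3
C6: sp ✓
C7: sp ✓
C8: sp3
C9: sp2
C10: sp2
C11: sp ✓
C12: sp ✓
C1, C2, C3, C4, C6, C7, C11, C12 → 8 sp carbons.

8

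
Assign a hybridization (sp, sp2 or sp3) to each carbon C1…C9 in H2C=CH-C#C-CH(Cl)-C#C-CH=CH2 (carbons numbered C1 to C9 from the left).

C1: 3 σ bonds, plus one π bond; 3 regions of electron density → sp2.
C2 is sp2: 3 σ bonds, plus one π bond, 3 electron-density regions.
C3 — 2 σ bonds, plus two π bonds. Steric number 2, so sp.
C4 has 2 σ bonds, plus two π bonds: steric number 2 → sp.
C5 — 4 σ bonds. Steric number 4, so sp3.
C6 is sp: 2 σ bonds, plus two π bonds, 2 electron-density regions.
C7 carries 2 σ bonds, plus two π bonds, giving a steric number of 2, so it is sp.
C8 — 3 σ bonds, plus one π bond. Steric number 3, so sp2.
C9: 3 σ bonds, plus one π bond; 3 regions of electron density → sp2.

C1 sp2, C2 sp2, C3 sp, C4 sp, C5 sp3, C6 sp, C7 sp, C8 sp2, C9 sp2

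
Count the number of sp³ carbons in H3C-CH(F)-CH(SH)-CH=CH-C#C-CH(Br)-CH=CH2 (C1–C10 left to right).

4

C1: sp3 ✓
C2: sp3 ✓
C3: sp3 ✓
C4: sp2
C5: sp2
C6: sp
C7: sp
C8: sp3 ✓
C9: sp2
C10: sp2
C1, C2, C3, C8 → 4 sp3 carbons.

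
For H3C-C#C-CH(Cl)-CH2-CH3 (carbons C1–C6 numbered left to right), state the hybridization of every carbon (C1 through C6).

C1 sp3, C2 sp, C3 sp, C4 sp3, C5 sp3, C6 sp3

C1 carries 4 σ bonds, giving a steric number of 4, so it is sp3.
C2: 2 σ bonds, plus two π bonds; 2 regions of electron density → sp.
C3 is sp: 2 σ bonds, plus two π bonds, 2 electron-density regions.
C4 carries 4 σ bonds, giving a steric number of 4, so it is sp3.
C5 is sp3: 4 σ bonds, 4 electron-density regions.
C6: 4 σ bonds — 4 electron domains, sp3.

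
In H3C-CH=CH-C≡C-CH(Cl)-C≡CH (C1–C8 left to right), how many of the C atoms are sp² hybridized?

C1: sp3
C2: sp2 ✓
C3: sp2 ✓
C4: sp
C5: sp
C6: sp3
C7: sp
C8: sp
C2, C3 → 2 sp2 carbons.

2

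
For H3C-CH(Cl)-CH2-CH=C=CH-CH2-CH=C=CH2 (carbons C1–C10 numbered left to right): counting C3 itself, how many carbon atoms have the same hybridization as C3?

4

C3 is sp3 (only σ bonds).
C1: sp3 ✓
C2: sp3 ✓
C3: sp3 ✓
C4: sp2
C5: sp
C6: sp2
C7: sp3 ✓
C8: sp2
C9: sp
C10: sp2
4 carbons are sp3.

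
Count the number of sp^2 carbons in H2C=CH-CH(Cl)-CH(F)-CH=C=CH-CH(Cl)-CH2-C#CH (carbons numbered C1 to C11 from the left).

4

C1: sp2 ✓
C2: sp2 ✓
C3: sp3
C4: sp3
C5: sp2 ✓
C6: sp
C7: sp2 ✓
C8: sp3
C9: sp3
C10: sp
C11: sp
C1, C2, C5, C7 → 4 sp2 carbons.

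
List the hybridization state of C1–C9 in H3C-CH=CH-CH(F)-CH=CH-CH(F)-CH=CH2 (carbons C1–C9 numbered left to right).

C1 sp3, C2 sp2, C3 sp2, C4 sp3, C5 sp2, C6 sp2, C7 sp3, C8 sp2, C9 sp2

C1 has 4 σ bonds: steric number 4 → sp3.
C2 — 3 σ bonds, plus one π bond. Steric number 3, so sp2.
C3 carries 3 σ bonds, plus one π bond, giving a steric number of 3, so it is sp2.
C4 has 4 σ bonds: steric number 4 → sp3.
C5 (3 σ bonds, plus one π bond) has steric number 3: sp2.
C6 (3 σ bonds, plus one π bond) has steric number 3: sp2.
C7 has 4 σ bonds: steric number 4 → sp3.
C8: 3 σ bonds, plus one π bond; 3 regions of electron density → sp2.
C9 — 3 σ bonds, plus one π bond. Steric number 3, so sp2.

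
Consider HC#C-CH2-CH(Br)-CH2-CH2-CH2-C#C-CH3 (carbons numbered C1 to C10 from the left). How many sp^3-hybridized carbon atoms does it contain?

6

C1: sp
C2: sp
C3: sp3 ✓
C4: sp3 ✓
C5: sp3 ✓
C6: sp3 ✓
C7: sp3 ✓
C8: sp
C9: sp
C10: sp3 ✓
C3, C4, C5, C6, C7, C10 → 6 sp3 carbons.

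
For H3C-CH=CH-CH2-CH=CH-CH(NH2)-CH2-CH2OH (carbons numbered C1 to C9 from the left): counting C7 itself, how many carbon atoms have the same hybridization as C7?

5

C7 is sp3 (only σ bonds).
C1: sp3 ✓
C2: sp2
C3: sp2
C4: sp3 ✓
C5: sp2
C6: sp2
C7: sp3 ✓
C8: sp3 ✓
C9: sp3 ✓
5 carbons are sp3.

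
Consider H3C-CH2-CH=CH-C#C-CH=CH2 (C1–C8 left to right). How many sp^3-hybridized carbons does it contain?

C1: sp3 ✓
C2: sp3 ✓
C3: sp2
C4: sp2
C5: sp
C6: sp
C7: sp2
C8: sp2
C1, C2 → 2 sp3 carbons.

2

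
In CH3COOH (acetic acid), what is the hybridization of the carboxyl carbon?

The carboxyl carbon: 3 σ bonds, plus one π bond — 3 electron domains, sp2.

sp^2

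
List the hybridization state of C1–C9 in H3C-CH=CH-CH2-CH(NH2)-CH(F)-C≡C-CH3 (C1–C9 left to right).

C1 (4 σ bonds) has steric number 4: sp3.
C2 has 3 σ bonds, plus one π bond: steric number 3 → sp2.
C3: 3 σ bonds, plus one π bond — 3 electron domains, sp2.
C4 — 4 σ bonds. Steric number 4, so sp3.
C5 is sp3: 4 σ bonds, 4 electron-density regions.
C6: 4 σ bonds — 4 electron domains, sp3.
C7 has 2 σ bonds, plus two π bonds: steric number 2 → sp.
C8: 2 σ bonds, plus two π bonds; 2 regions of electron density → sp.
C9: 4 σ bonds — 4 electron domains, sp3.

C1 sp3, C2 sp2, C3 sp2, C4 sp3, C5 sp3, C6 sp3, C7 sp, C8 sp, C9 sp3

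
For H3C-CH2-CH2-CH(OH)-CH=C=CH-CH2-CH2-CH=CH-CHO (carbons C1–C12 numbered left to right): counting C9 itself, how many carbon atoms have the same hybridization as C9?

6

C9 is sp3 (only σ bonds).
C1: sp3 ✓
C2: sp3 ✓
C3: sp3 ✓
C4: sp3 ✓
C5: sp2
C6: sp
C7: sp2
C8: sp3 ✓
C9: sp3 ✓
C10: sp2
C11: sp2
C12: sp2
6 carbons are sp3.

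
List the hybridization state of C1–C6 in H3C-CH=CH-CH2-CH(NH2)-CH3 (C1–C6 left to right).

C1 — 4 σ bonds. Steric number 4, so sp3.
C2: 3 σ bonds, plus one π bond; 3 regions of electron density → sp2.
C3: 3 σ bonds, plus one π bond; 3 regions of electron density → sp2.
C4 carries 4 σ bonds, giving a steric number of 4, so it is sp3.
C5: 4 σ bonds; 4 regions of electron density → sp3.
C6 — 4 σ bonds. Steric number 4, so sp3.

C1 sp3, C2 sp2, C3 sp2, C4 sp3, C5 sp3, C6 sp3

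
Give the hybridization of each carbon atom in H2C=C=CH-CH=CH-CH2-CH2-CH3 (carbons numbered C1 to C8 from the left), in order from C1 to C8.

C1 sp2, C2 sp, C3 sp2, C4 sp2, C5 sp2, C6 sp3, C7 sp3, C8 sp3

C1 has 3 σ bonds, plus one π bond: steric number 3 → sp2.
C2: 2 σ bonds, plus two π bonds — 2 electron domains, sp.
C3 (3 σ bonds, plus one π bond) has steric number 3: sp2.
C4: 3 σ bonds, plus one π bond — 3 electron domains, sp2.
C5 has 3 σ bonds, plus one π bond: steric number 3 → sp2.
C6 — 4 σ bonds. Steric number 4, so sp3.
C7 (4 σ bonds) has steric number 4: sp3.
C8 carries 4 σ bonds, giving a steric number of 4, so it is sp3.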